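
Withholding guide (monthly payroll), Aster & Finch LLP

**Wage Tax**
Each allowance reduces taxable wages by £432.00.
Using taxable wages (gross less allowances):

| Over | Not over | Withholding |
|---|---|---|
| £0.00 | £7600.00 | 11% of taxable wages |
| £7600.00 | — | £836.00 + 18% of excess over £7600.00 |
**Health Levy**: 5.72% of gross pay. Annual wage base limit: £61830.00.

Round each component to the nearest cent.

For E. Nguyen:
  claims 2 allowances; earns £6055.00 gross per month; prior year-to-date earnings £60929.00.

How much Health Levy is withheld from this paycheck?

Health Levy: cap £61830.00 − YTD £60929.00 = £901.00 subject; 5.72% × £901.00 = £51.54

£51.54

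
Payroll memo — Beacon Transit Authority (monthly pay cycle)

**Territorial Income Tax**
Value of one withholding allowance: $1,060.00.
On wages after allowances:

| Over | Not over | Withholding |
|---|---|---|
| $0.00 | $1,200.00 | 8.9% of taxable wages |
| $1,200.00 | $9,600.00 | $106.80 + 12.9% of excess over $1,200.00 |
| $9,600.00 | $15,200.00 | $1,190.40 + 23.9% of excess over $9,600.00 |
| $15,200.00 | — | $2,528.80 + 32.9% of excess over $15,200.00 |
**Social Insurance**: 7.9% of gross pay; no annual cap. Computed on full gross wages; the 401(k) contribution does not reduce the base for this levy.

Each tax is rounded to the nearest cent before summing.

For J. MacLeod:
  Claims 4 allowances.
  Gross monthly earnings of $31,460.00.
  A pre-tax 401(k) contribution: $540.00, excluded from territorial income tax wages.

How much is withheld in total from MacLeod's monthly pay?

$8,791.06

Territorial Income Tax: taxable = $31,460.00 − $540.00 − 4×$1,060.00 = $26,680.00
  $2,528.80 + 32.9% × ($26,680.00 − $15,200.00) = $2,528.80 + 32.9% × $11,480.00 = $6,305.72
Social Insurance: 7.9% × $31,460.00 = $2,485.34
Total: $6,305.72 + $2,485.34 = $8,791.06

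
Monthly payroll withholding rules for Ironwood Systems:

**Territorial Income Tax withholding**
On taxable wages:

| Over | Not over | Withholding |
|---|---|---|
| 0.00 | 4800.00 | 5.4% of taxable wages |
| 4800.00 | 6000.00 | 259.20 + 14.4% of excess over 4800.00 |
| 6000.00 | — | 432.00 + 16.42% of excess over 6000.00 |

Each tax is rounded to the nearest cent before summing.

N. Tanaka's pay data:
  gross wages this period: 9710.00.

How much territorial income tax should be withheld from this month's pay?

1041.18

Territorial Income Tax: taxable = 9710.00
  432.00 + 16.42% × (9710.00 − 6000.00) = 432.00 + 16.42% × 3710.00 = 1041.18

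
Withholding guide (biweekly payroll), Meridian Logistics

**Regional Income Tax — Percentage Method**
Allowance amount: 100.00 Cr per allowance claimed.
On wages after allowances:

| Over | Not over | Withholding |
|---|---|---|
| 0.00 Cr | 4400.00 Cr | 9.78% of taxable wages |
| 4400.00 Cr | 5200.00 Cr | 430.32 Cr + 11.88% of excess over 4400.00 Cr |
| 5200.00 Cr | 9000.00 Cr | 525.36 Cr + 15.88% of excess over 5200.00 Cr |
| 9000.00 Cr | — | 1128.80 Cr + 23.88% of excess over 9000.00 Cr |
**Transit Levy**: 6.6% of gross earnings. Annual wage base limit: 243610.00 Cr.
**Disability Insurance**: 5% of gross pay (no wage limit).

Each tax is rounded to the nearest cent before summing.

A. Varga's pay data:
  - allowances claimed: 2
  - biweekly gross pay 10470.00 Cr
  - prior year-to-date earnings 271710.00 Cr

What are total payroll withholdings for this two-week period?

1955.58 Cr

Regional Income Tax: taxable = 10470.00 Cr − 2×100.00 Cr = 10270.00 Cr
  1128.80 Cr + 23.88% × (10270.00 Cr − 9000.00 Cr) = 1128.80 Cr + 23.88% × 1270.00 Cr = 1432.08 Cr
Transit Levy: YTD 271710.00 Cr ≥ cap 243610.00 Cr → 0.00 Cr
Disability Insurance: 5% × 10470.00 Cr = 523.50 Cr
Total: 1432.08 Cr + 0.00 Cr + 523.50 Cr = 1955.58 Cr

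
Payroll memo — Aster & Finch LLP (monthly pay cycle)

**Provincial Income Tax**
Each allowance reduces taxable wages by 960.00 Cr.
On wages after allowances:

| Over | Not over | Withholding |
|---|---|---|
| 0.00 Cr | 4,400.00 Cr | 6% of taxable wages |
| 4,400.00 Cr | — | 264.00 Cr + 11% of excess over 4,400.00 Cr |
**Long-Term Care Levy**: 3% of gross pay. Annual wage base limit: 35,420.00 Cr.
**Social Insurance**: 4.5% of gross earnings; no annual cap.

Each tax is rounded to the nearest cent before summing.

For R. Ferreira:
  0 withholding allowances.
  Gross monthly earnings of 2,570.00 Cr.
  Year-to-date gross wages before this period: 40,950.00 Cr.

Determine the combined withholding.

Provincial Income Tax: taxable = 2,570.00 Cr
  6% × 2,570.00 Cr = 154.20 Cr
Long-Term Care Levy: YTD 40,950.00 Cr ≥ cap 35,420.00 Cr → 0.00 Cr
Social Insurance: 4.5% × 2,570.00 Cr = 115.65 Cr
Total: 154.20 Cr + 0.00 Cr + 115.65 Cr = 269.85 Cr

269.85 Cr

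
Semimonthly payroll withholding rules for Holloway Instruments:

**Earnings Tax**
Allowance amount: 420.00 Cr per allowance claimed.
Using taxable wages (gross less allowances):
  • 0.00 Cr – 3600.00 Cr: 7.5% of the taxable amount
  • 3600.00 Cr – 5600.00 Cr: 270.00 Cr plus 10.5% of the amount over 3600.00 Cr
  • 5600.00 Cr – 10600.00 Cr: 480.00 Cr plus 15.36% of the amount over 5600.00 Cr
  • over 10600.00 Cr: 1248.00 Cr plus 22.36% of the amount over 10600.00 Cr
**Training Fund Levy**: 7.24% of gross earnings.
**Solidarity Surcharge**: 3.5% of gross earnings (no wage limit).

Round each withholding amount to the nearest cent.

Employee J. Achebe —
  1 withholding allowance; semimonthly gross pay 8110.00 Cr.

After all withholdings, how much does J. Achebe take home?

6437.97 Cr

Earnings Tax: taxable = 8110.00 Cr − 1×420.00 Cr = 7690.00 Cr
  480.00 Cr + 15.36% × (7690.00 Cr − 5600.00 Cr) = 480.00 Cr + 15.36% × 2090.00 Cr = 801.02 Cr
Training Fund Levy: 7.24% × 8110.00 Cr = 587.16 Cr
Solidarity Surcharge: 3.5% × 8110.00 Cr = 283.85 Cr
Total withheld: 801.02 Cr + 587.16 Cr + 283.85 Cr = 1672.03 Cr
Net pay: 8110.00 Cr − 1672.03 Cr = 6437.97 Cr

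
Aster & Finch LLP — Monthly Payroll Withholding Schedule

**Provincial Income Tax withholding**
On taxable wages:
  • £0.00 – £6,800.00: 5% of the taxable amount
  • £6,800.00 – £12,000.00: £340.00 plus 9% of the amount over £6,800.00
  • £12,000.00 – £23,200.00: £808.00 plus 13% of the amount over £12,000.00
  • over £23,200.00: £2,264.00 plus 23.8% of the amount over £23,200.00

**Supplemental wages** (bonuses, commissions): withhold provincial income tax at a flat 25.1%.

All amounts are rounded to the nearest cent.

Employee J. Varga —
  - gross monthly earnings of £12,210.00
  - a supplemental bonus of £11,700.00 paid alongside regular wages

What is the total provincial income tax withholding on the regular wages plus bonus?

£3,772.00

Provincial Income Tax: taxable = £12,210.00
  £808.00 + 13% × (£12,210.00 − £12,000.00) = £808.00 + 13% × £210.00 = £835.30
Supplemental (25.1% flat on bonus): 25.1% × £11,700.00 = £2,936.70
Total provincial income tax: £835.30 + £2,936.70 = £3,772.00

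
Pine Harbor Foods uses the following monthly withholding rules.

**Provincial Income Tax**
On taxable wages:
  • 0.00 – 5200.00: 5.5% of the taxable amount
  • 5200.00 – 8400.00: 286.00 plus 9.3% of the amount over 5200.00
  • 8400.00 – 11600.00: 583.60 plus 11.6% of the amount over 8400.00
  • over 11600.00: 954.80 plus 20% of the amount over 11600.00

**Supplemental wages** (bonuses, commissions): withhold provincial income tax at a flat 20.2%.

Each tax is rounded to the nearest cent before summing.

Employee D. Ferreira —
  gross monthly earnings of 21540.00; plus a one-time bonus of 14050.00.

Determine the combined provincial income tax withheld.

Provincial Income Tax: taxable = 21540.00
  954.80 + 20% × (21540.00 − 11600.00) = 954.80 + 20% × 9940.00 = 2942.80
Supplemental (20.2% flat on bonus): 20.2% × 14050.00 = 2838.10
Total provincial income tax: 2942.80 + 2838.10 = 5780.90

5780.90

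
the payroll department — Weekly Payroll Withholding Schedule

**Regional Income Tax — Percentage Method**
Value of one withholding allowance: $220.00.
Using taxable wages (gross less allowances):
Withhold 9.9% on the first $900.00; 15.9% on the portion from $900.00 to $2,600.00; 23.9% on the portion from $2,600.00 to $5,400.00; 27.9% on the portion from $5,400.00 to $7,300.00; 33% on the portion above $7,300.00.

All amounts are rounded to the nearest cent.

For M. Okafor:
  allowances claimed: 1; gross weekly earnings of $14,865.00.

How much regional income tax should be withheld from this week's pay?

Regional Income Tax: taxable = $14,865.00 − 1×$220.00 = $14,645.00
  $1,558.70 + 33% × ($14,645.00 − $7,300.00) = $1,558.70 + 33% × $7,345.00 = $3,982.55

$3,982.55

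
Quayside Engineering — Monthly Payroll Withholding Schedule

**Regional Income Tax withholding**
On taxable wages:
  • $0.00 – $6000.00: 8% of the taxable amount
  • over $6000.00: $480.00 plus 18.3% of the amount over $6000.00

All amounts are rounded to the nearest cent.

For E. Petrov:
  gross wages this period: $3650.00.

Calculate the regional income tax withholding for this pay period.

$292.00

Regional Income Tax: taxable = $3650.00
  8% × $3650.00 = $292.00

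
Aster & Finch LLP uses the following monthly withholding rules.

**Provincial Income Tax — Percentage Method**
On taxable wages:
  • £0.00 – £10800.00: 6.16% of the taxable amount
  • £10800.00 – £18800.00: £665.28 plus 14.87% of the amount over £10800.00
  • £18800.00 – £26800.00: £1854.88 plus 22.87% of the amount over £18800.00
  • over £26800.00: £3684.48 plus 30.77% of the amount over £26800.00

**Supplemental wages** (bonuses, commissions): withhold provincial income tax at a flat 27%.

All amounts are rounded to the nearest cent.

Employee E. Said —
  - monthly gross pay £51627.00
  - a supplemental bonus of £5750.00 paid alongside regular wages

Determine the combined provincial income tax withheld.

Provincial Income Tax: taxable = £51627.00
  £3684.48 + 30.77% × (£51627.00 − £26800.00) = £3684.48 + 30.77% × £24827.00 = £11323.75
Supplemental (27% flat on bonus): 27% × £5750.00 = £1552.50
Total provincial income tax: £11323.75 + £1552.50 = £12876.25

£12876.25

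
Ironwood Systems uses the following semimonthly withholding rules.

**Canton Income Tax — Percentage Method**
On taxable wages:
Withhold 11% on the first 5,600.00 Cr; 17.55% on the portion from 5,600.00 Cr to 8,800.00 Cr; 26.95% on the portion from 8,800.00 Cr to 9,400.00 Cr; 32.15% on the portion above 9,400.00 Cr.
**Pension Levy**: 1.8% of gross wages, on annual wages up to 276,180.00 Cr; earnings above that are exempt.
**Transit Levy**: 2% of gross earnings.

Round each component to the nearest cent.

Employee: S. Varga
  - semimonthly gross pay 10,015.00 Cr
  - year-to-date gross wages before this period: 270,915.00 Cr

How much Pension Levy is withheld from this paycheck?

Pension Levy: cap 276,180.00 Cr − YTD 270,915.00 Cr = 5,265.00 Cr subject; 1.8% × 5,265.00 Cr = 94.77 Cr

94.77 Cr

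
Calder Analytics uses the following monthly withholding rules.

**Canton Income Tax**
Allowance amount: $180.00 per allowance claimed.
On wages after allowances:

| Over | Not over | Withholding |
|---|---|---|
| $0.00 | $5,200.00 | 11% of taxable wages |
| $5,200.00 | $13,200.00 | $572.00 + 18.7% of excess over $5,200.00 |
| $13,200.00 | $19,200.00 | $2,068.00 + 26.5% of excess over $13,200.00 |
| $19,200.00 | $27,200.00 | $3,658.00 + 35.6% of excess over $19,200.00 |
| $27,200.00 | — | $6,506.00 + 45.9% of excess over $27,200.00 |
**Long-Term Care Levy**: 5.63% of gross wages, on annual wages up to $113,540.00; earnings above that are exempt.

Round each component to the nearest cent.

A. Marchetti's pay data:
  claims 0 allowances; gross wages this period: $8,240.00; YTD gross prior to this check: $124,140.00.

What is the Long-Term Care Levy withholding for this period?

$0.00

Long-Term Care Levy: YTD $124,140.00 ≥ cap $113,540.00 → $0.00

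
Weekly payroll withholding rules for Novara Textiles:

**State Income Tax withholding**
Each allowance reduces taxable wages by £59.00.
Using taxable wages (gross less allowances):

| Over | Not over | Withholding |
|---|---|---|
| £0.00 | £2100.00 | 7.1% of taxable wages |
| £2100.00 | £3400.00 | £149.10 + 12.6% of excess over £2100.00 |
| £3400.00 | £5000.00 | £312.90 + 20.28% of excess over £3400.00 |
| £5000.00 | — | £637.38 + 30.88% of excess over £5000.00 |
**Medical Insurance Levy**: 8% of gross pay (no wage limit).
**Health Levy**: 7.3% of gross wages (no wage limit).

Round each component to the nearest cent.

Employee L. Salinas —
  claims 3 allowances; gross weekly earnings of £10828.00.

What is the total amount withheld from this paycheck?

£4039.09

State Income Tax: taxable = £10828.00 − 3×£59.00 = £10651.00
  £637.38 + 30.88% × (£10651.00 − £5000.00) = £637.38 + 30.88% × £5651.00 = £2382.41
Medical Insurance Levy: 8% × £10828.00 = £866.24
Health Levy: 7.3% × £10828.00 = £790.44
Total: £2382.41 + £866.24 + £790.44 = £4039.09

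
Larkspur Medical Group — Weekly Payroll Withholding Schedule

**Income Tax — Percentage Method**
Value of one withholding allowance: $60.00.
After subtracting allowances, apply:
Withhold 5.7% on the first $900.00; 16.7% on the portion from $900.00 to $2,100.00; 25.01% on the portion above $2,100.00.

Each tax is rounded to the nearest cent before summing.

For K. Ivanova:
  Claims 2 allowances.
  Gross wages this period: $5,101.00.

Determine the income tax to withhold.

$972.24

Income Tax: taxable = $5,101.00 − 2×$60.00 = $4,981.00
  $251.70 + 25.01% × ($4,981.00 − $2,100.00) = $251.70 + 25.01% × $2,881.00 = $972.24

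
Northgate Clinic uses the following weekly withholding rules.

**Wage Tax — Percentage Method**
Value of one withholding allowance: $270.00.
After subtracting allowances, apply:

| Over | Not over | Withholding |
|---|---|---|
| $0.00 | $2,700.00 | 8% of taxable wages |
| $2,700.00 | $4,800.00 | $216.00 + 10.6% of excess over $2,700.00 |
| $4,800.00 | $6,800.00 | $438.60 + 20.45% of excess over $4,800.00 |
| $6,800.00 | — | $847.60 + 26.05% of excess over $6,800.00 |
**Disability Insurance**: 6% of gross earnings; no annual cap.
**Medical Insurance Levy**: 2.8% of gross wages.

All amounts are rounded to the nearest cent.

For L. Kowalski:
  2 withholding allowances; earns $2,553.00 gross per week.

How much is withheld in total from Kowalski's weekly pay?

$385.70

Wage Tax: taxable = $2,553.00 − 2×$270.00 = $2,013.00
  8% × $2,013.00 = $161.04
Disability Insurance: 6% × $2,553.00 = $153.18
Medical Insurance Levy: 2.8% × $2,553.00 = $71.48
Total: $161.04 + $153.18 + $71.48 = $385.70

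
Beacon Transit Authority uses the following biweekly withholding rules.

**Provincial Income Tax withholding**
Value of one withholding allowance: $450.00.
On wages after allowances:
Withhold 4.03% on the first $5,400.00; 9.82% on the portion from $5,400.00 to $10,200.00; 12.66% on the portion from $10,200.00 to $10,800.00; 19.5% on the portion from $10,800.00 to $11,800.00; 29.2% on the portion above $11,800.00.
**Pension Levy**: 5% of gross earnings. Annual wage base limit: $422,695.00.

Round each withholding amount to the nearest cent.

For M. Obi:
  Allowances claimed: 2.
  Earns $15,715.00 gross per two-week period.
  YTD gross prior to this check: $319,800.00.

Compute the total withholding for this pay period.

$2,626.07

Provincial Income Tax: taxable = $15,715.00 − 2×$450.00 = $14,815.00
  $959.94 + 29.2% × ($14,815.00 − $11,800.00) = $959.94 + 29.2% × $3,015.00 = $1,840.32
Pension Levy: 5% × $15,715.00 = $785.75
Total: $1,840.32 + $785.75 = $2,626.07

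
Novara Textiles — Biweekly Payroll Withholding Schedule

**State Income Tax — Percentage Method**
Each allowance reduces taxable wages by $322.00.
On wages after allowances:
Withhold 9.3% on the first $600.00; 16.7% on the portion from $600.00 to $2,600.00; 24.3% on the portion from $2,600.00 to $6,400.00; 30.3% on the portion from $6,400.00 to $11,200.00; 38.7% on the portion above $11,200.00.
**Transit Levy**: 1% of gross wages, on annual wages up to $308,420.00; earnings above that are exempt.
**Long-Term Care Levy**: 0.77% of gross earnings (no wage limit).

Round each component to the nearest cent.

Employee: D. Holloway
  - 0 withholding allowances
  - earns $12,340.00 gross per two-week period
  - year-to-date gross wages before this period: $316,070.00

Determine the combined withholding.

$3,303.80

State Income Tax: taxable = $12,340.00
  $2,767.60 + 38.7% × ($12,340.00 − $11,200.00) = $2,767.60 + 38.7% × $1,140.00 = $3,208.78
Transit Levy: YTD $316,070.00 ≥ cap $308,420.00 → $0.00
Long-Term Care Levy: 0.77% × $12,340.00 = $95.02
Total: $3,208.78 + $0.00 + $95.02 = $3,303.80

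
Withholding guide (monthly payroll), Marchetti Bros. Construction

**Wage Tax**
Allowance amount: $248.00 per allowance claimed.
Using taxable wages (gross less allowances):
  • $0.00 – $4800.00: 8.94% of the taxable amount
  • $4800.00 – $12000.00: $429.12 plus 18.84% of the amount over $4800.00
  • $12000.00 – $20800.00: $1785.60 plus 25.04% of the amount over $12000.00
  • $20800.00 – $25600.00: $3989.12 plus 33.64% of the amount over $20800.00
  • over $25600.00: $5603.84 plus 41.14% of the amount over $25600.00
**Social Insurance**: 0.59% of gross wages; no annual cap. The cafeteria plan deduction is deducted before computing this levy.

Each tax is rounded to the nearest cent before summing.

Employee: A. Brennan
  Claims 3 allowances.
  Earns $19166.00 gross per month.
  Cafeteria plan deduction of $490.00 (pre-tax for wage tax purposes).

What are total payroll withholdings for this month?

$3381.16

Wage Tax: taxable = $19166.00 − $490.00 − 3×$248.00 = $17932.00
  $1785.60 + 25.04% × ($17932.00 − $12000.00) = $1785.60 + 25.04% × $5932.00 = $3270.97
Social Insurance: 0.59% × $18676.00 = $110.19
Total: $3270.97 + $110.19 = $3381.16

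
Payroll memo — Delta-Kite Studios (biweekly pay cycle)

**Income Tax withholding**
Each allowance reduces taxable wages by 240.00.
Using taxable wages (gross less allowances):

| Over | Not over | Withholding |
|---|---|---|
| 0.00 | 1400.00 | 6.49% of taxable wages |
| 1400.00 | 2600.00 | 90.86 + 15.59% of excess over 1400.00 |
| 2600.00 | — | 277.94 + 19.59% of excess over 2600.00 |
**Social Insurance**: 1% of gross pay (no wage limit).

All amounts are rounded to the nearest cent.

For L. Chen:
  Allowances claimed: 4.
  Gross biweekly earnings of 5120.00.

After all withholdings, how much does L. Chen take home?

Income Tax: taxable = 5120.00 − 4×240.00 = 4160.00
  277.94 + 19.59% × (4160.00 − 2600.00) = 277.94 + 19.59% × 1560.00 = 583.54
Social Insurance: 1% × 5120.00 = 51.20
Total withheld: 583.54 + 51.20 = 634.74
Net pay: 5120.00 − 634.74 = 4485.26

4485.26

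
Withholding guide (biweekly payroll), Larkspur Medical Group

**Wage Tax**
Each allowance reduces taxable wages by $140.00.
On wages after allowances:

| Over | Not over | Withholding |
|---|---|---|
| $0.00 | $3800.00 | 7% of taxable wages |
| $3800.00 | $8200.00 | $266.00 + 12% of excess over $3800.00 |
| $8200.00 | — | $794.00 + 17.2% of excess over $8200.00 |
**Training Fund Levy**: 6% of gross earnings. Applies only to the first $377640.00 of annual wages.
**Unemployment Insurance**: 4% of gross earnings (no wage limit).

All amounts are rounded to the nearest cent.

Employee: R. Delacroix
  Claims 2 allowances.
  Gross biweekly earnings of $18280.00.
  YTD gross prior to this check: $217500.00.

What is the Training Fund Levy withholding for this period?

$1096.80

Training Fund Levy: 6% × $18280.00 = $1096.80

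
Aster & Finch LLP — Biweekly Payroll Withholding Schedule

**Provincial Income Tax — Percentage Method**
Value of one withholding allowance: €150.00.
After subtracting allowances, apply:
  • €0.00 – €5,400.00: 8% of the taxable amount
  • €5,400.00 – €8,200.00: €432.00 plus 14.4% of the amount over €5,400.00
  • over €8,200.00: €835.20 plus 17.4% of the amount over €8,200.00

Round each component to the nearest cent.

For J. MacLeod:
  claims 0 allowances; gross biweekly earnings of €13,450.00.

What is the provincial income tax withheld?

€1,748.70

Provincial Income Tax: taxable = €13,450.00
  €835.20 + 17.4% × (€13,450.00 − €8,200.00) = €835.20 + 17.4% × €5,250.00 = €1,748.70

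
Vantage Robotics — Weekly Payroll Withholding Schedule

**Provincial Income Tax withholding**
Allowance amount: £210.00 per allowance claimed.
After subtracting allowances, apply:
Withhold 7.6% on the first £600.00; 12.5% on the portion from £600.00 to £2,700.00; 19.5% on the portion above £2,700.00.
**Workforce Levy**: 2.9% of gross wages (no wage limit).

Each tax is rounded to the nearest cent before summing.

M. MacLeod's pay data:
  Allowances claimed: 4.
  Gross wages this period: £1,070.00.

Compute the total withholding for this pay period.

Provincial Income Tax: taxable = £1,070.00 − 4×£210.00 = £230.00
  7.6% × £230.00 = £17.48
Workforce Levy: 2.9% × £1,070.00 = £31.03
Total: £17.48 + £31.03 = £48.51

£48.51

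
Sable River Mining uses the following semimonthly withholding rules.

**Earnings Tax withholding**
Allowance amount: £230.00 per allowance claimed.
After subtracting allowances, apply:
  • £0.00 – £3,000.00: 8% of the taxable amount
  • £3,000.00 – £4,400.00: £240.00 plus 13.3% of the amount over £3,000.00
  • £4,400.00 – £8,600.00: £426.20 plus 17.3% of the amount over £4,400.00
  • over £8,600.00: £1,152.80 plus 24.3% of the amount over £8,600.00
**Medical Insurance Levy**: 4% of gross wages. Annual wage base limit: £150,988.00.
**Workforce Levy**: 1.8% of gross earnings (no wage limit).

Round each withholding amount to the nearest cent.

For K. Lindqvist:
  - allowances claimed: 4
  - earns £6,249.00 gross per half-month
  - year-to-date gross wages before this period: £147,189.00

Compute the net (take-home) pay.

Earnings Tax: taxable = £6,249.00 − 4×£230.00 = £5,329.00
  £426.20 + 17.3% × (£5,329.00 − £4,400.00) = £426.20 + 17.3% × £929.00 = £586.92
Medical Insurance Levy: cap £150,988.00 − YTD £147,189.00 = £3,799.00 subject; 4% × £3,799.00 = £151.96
Workforce Levy: 1.8% × £6,249.00 = £112.48
Total withheld: £586.92 + £151.96 + £112.48 = £851.36
Net pay: £6,249.00 − £851.36 = £5,397.64

£5,397.64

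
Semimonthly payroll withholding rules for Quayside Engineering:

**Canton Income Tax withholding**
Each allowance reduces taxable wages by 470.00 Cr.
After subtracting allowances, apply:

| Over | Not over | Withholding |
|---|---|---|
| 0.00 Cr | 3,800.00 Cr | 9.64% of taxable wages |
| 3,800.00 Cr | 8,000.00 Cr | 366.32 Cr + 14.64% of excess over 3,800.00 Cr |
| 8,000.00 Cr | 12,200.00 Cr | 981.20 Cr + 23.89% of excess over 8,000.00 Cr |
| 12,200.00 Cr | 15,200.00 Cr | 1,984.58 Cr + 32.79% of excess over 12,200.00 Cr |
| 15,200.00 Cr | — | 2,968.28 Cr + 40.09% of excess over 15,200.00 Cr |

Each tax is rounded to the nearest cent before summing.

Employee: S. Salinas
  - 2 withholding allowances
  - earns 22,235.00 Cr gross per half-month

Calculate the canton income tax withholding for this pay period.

Canton Income Tax: taxable = 22,235.00 Cr − 2×470.00 Cr = 21,295.00 Cr
  2,968.28 Cr + 40.09% × (21,295.00 Cr − 15,200.00 Cr) = 2,968.28 Cr + 40.09% × 6,095.00 Cr = 5,411.77 Cr

5,411.77 Cr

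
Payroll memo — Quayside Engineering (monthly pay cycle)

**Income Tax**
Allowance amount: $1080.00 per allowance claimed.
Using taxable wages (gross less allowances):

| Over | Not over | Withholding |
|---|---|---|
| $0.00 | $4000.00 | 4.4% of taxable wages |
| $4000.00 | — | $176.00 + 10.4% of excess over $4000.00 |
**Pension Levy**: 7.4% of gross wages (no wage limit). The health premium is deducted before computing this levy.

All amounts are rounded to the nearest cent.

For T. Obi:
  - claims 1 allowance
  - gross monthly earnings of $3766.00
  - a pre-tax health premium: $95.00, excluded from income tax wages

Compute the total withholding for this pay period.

Income Tax: taxable = $3766.00 − $95.00 − 1×$1080.00 = $2591.00
  4.4% × $2591.00 = $114.00
Pension Levy: 7.4% × $3671.00 = $271.65
Total: $114.00 + $271.65 = $385.65

$385.65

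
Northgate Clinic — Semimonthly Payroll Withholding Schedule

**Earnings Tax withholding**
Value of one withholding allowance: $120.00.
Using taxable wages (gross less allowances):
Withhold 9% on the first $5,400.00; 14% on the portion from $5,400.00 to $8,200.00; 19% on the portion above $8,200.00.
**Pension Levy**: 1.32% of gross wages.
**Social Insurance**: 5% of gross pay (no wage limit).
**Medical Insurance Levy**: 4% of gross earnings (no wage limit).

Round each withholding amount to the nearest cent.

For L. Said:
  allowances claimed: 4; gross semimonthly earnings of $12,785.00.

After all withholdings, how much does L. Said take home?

$9,807.64

Earnings Tax: taxable = $12,785.00 − 4×$120.00 = $12,305.00
  $878.00 + 19% × ($12,305.00 − $8,200.00) = $878.00 + 19% × $4,105.00 = $1,657.95
Pension Levy: 1.32% × $12,785.00 = $168.76
Social Insurance: 5% × $12,785.00 = $639.25
Medical Insurance Levy: 4% × $12,785.00 = $511.40
Total withheld: $1,657.95 + $168.76 + $639.25 + $511.40 = $2,977.36
Net pay: $12,785.00 − $2,977.36 = $9,807.64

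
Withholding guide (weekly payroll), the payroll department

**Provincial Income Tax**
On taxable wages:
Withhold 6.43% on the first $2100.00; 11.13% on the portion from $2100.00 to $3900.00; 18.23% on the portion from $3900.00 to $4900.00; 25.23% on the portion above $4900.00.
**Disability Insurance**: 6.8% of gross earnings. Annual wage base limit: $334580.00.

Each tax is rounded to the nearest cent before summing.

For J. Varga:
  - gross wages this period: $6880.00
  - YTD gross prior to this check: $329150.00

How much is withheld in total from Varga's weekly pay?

Provincial Income Tax: taxable = $6880.00
  $517.67 + 25.23% × ($6880.00 − $4900.00) = $517.67 + 25.23% × $1980.00 = $1017.22
Disability Insurance: cap $334580.00 − YTD $329150.00 = $5430.00 subject; 6.8% × $5430.00 = $369.24
Total: $1017.22 + $369.24 = $1386.46

$1386.46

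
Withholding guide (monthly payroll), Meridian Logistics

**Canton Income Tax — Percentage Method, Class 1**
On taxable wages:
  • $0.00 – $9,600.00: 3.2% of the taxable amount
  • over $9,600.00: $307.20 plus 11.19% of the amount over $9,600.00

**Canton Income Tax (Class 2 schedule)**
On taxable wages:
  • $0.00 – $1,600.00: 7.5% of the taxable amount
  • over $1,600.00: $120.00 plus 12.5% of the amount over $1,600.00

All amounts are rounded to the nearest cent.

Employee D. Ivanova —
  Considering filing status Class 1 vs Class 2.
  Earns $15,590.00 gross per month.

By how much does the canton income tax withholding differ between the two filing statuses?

Canton Income Tax (Class 1): taxable = $15,590.00
  $307.20 + 11.19% × ($15,590.00 − $9,600.00) = $307.20 + 11.19% × $5,990.00 = $977.48
Canton Income Tax (Class 2): taxable = $15,590.00
  $120.00 + 12.5% × ($15,590.00 − $1,600.00) = $120.00 + 12.5% × $13,990.00 = $1,868.75
Difference: |$977.48 − $1,868.75| = $891.27 (higher under Class 2)

$891.27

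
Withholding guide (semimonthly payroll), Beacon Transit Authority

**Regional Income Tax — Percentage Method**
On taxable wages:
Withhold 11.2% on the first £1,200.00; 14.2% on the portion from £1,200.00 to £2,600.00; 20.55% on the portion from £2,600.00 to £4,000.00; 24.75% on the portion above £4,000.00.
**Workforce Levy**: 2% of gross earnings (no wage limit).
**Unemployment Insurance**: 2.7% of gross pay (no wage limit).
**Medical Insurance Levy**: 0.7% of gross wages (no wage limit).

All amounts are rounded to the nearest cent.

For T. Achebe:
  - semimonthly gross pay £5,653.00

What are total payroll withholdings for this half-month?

Regional Income Tax: taxable = £5,653.00
  £620.90 + 24.75% × (£5,653.00 − £4,000.00) = £620.90 + 24.75% × £1,653.00 = £1,030.02
Workforce Levy: 2% × £5,653.00 = £113.06
Unemployment Insurance: 2.7% × £5,653.00 = £152.63
Medical Insurance Levy: 0.7% × £5,653.00 = £39.57
Total: £1,030.02 + £113.06 + £152.63 + £39.57 = £1,335.28

£1,335.28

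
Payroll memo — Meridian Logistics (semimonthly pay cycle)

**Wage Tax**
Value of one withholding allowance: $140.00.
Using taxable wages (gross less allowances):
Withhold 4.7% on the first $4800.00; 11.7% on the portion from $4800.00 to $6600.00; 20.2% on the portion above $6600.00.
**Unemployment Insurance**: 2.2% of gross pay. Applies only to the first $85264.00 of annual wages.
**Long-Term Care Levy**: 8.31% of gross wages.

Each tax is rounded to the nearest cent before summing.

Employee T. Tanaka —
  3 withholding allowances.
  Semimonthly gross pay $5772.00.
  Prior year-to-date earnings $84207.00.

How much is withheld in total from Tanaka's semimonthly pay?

$793.08

Wage Tax: taxable = $5772.00 − 3×$140.00 = $5352.00
  $225.60 + 11.7% × ($5352.00 − $4800.00) = $225.60 + 11.7% × $552.00 = $290.18
Unemployment Insurance: cap $85264.00 − YTD $84207.00 = $1057.00 subject; 2.2% × $1057.00 = $23.25
Long-Term Care Levy: 8.31% × $5772.00 = $479.65
Total: $290.18 + $23.25 + $479.65 = $793.08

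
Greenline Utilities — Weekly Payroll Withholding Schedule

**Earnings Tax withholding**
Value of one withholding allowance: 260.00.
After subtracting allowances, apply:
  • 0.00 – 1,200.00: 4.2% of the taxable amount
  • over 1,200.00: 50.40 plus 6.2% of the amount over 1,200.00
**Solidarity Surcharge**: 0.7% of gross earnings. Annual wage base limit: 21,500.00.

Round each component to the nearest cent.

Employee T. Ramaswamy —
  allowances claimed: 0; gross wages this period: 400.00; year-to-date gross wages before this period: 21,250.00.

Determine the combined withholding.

18.55

Earnings Tax: taxable = 400.00
  4.2% × 400.00 = 16.80
Solidarity Surcharge: cap 21,500.00 − YTD 21,250.00 = 250.00 subject; 0.7% × 250.00 = 1.75
Total: 16.80 + 1.75 = 18.55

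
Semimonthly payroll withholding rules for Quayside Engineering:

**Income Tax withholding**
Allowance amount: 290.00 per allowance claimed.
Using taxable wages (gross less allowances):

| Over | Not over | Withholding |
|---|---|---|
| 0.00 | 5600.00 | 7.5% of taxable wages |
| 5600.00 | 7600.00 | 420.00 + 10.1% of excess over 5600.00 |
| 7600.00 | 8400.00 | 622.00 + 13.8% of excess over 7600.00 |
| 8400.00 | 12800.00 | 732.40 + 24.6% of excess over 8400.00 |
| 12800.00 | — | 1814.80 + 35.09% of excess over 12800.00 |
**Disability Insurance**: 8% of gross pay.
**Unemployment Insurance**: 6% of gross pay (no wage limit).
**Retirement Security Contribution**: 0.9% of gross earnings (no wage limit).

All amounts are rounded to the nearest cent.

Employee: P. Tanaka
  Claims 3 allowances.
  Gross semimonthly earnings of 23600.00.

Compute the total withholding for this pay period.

8815.64

Income Tax: taxable = 23600.00 − 3×290.00 = 22730.00
  1814.80 + 35.09% × (22730.00 − 12800.00) = 1814.80 + 35.09% × 9930.00 = 5299.24
Disability Insurance: 8% × 23600.00 = 1888.00
Unemployment Insurance: 6% × 23600.00 = 1416.00
Retirement Security Contribution: 0.9% × 23600.00 = 212.40
Total: 5299.24 + 1888.00 + 1416.00 + 212.40 = 8815.64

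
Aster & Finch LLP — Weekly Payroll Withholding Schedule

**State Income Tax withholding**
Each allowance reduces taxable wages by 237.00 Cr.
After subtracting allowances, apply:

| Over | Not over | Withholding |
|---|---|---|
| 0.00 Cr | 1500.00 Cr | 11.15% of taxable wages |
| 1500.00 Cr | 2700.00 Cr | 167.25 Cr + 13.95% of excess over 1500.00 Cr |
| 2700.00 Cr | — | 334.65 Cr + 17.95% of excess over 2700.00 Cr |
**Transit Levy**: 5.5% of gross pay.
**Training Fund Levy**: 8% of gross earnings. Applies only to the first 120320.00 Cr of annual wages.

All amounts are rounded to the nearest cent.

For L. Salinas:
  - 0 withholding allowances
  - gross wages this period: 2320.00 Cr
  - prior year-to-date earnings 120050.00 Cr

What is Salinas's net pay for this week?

1889.16 Cr

State Income Tax: taxable = 2320.00 Cr
  167.25 Cr + 13.95% × (2320.00 Cr − 1500.00 Cr) = 167.25 Cr + 13.95% × 820.00 Cr = 281.64 Cr
Transit Levy: 5.5% × 2320.00 Cr = 127.60 Cr
Training Fund Levy: cap 120320.00 Cr − YTD 120050.00 Cr = 270.00 Cr subject; 8% × 270.00 Cr = 21.60 Cr
Total withheld: 281.64 Cr + 127.60 Cr + 21.60 Cr = 430.84 Cr
Net pay: 2320.00 Cr − 430.84 Cr = 1889.16 Cr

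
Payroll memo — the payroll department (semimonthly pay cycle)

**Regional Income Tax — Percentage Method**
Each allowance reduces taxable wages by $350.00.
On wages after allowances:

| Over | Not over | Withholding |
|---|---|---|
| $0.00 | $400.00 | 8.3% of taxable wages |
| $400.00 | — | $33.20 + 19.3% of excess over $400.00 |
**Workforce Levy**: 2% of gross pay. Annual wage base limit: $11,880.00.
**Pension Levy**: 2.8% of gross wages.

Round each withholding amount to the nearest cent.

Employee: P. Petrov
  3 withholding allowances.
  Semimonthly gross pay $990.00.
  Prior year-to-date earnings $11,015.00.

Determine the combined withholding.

Regional Income Tax: taxable = $990.00 − 3×$350.00 = $-60.00
  Taxable ≤ 0 → $0.00
Workforce Levy: cap $11,880.00 − YTD $11,015.00 = $865.00 subject; 2% × $865.00 = $17.30
Pension Levy: 2.8% × $990.00 = $27.72
Total: $0.00 + $17.30 + $27.72 = $45.02

$45.02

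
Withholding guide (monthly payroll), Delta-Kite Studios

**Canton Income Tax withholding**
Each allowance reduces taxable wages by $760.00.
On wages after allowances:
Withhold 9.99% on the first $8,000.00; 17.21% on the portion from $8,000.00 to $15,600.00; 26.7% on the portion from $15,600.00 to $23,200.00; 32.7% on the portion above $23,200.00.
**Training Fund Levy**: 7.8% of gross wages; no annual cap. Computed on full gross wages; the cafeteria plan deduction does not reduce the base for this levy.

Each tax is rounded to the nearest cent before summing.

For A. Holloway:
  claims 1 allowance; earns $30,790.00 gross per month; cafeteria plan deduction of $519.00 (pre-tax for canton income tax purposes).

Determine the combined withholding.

Canton Income Tax: taxable = $30,790.00 − $519.00 − 1×$760.00 = $29,511.00
  $4,136.36 + 32.7% × ($29,511.00 − $23,200.00) = $4,136.36 + 32.7% × $6,311.00 = $6,200.06
Training Fund Levy: 7.8% × $30,790.00 = $2,401.62
Total: $6,200.06 + $2,401.62 = $8,601.68

$8,601.68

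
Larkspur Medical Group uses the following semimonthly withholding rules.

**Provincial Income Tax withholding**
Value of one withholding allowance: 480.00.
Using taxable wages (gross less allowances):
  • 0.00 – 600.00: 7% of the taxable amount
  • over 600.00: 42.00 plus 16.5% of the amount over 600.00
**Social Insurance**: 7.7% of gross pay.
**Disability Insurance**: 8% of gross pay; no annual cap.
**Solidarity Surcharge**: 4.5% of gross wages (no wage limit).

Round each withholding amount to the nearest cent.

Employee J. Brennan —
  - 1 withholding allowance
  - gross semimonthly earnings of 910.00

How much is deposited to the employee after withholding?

696.08

Provincial Income Tax: taxable = 910.00 − 1×480.00 = 430.00
  7% × 430.00 = 30.10
Social Insurance: 7.7% × 910.00 = 70.07
Disability Insurance: 8% × 910.00 = 72.80
Solidarity Surcharge: 4.5% × 910.00 = 40.95
Total withheld: 30.10 + 70.07 + 72.80 + 40.95 = 213.92
Net pay: 910.00 − 213.92 = 696.08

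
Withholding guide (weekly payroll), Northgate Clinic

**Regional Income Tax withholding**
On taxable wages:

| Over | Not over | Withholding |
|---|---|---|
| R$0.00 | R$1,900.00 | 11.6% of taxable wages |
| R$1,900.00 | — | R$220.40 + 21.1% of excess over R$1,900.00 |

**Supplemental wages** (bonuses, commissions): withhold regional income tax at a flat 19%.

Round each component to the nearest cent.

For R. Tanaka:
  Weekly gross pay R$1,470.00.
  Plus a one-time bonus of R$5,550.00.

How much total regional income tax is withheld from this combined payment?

R$1,225.02

Regional Income Tax: taxable = R$1,470.00
  11.6% × R$1,470.00 = R$170.52
Supplemental (19% flat on bonus): 19% × R$5,550.00 = R$1,054.50
Total regional income tax: R$170.52 + R$1,054.50 = R$1,225.02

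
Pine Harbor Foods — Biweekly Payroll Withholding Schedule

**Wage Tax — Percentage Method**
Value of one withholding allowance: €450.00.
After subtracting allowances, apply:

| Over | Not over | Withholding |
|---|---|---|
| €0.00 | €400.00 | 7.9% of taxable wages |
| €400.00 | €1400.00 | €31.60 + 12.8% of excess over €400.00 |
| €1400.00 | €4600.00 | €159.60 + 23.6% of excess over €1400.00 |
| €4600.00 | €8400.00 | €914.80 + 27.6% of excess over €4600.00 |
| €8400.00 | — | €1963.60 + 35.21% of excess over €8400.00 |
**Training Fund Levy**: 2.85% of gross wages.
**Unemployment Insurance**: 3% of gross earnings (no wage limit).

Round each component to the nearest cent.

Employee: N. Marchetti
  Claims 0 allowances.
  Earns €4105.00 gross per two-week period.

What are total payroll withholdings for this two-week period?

Wage Tax: taxable = €4105.00
  €159.60 + 23.6% × (€4105.00 − €1400.00) = €159.60 + 23.6% × €2705.00 = €797.98
Training Fund Levy: 2.85% × €4105.00 = €116.99
Unemployment Insurance: 3% × €4105.00 = €123.15
Total: €797.98 + €116.99 + €123.15 = €1038.12

€1038.12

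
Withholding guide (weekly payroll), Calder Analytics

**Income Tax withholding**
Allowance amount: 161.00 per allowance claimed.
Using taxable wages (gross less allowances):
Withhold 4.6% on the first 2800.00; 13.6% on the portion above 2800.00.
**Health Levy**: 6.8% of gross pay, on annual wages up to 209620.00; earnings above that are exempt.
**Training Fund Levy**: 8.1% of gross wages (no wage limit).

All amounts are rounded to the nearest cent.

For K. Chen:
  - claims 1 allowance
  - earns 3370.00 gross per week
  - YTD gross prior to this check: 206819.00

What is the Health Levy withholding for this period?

Health Levy: cap 209620.00 − YTD 206819.00 = 2801.00 subject; 6.8% × 2801.00 = 190.47

190.47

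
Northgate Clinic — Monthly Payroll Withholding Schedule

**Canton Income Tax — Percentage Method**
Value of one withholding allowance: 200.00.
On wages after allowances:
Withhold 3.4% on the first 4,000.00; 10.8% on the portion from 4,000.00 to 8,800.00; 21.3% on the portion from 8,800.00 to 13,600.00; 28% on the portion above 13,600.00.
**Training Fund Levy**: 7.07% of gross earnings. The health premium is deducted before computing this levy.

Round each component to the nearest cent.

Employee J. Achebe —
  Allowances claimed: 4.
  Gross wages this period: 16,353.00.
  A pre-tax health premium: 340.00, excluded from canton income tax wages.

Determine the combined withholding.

3,260.56

Canton Income Tax: taxable = 16,353.00 − 340.00 − 4×200.00 = 15,213.00
  1,676.80 + 28% × (15,213.00 − 13,600.00) = 1,676.80 + 28% × 1,613.00 = 2,128.44
Training Fund Levy: 7.07% × 16,013.00 = 1,132.12
Total: 2,128.44 + 1,132.12 = 3,260.56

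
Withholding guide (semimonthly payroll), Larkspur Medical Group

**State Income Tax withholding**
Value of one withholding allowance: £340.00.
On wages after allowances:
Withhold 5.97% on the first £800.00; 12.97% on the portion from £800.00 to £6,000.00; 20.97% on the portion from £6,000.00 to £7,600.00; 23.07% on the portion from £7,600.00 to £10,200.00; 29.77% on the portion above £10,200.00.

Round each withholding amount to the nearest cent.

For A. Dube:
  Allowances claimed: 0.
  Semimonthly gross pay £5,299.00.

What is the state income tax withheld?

State Income Tax: taxable = £5,299.00
  £47.76 + 12.97% × (£5,299.00 − £800.00) = £47.76 + 12.97% × £4,499.00 = £631.28

£631.28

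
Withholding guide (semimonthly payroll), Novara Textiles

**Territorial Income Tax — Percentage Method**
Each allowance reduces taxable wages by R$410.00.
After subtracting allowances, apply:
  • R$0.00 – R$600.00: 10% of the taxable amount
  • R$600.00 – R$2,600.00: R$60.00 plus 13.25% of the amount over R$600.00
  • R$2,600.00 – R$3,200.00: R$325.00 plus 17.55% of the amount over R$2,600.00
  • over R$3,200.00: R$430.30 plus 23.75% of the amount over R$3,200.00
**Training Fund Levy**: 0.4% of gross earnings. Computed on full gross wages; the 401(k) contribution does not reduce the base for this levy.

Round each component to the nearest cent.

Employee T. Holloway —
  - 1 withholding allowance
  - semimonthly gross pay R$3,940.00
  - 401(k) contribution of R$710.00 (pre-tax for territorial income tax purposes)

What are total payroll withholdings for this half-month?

R$379.37

Territorial Income Tax: taxable = R$3,940.00 − R$710.00 − 1×R$410.00 = R$2,820.00
  R$325.00 + 17.55% × (R$2,820.00 − R$2,600.00) = R$325.00 + 17.55% × R$220.00 = R$363.61
Training Fund Levy: 0.4% × R$3,940.00 = R$15.76
Total: R$363.61 + R$15.76 = R$379.37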